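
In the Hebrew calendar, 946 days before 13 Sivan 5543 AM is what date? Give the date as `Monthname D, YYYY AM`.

Counting 946 days back from JDN 2372451 reaches JDN 2371505, which is Cheshvan 11, 5541 AM.

Cheshvan 11, 5541 AM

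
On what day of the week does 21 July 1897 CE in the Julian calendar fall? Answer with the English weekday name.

Monday

In the Gregorian calendar this is 2 August 1897 (JDN 2414139).
2414139 ≡ 0 (mod 7); counting from Monday = 0 gives Monday.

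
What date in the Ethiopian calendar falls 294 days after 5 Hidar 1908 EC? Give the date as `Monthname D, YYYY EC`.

Counting 294 days forward from JDN 2420817 reaches JDN 2421111, which is Nehase 29, 1908 EC.

Nehase 29, 1908 EC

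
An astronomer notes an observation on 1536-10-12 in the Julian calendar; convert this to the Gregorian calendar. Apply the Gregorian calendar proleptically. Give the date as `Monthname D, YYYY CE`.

October 22, 1536 CE

At this point the Julian calendar is 10 days behind the Gregorian.
12 October 1536 Julian + 10 days → 22 October 1536 Gregorian.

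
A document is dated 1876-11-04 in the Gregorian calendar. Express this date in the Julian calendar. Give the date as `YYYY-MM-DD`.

The Julian–Gregorian offset here is 12 days (Julian trailing).
4 November 1876 Gregorian − 12 days → 23 October 1876 Julian.

1876-10-23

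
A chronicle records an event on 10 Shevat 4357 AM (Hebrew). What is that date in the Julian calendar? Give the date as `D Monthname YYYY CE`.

5 January 597 CE

Both dates share Julian Day Number 1939117; in the Julian calendar that is 5 January 597 CE.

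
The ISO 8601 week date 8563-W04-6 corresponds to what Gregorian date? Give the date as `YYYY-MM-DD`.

ISO week 1 of 8563 is the week containing the first Thursday of 8563.
Week 4, day 6 (Saturday) lands on 8563-01-29.

8563-01-29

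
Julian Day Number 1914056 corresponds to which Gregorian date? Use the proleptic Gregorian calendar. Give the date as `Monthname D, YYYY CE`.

May 28, 528 CE

JDN 2451545 is 1 Jan 2000; 1914056 is −537489 days from there.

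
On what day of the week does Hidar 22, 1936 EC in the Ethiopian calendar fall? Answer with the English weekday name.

Thursday

Equivalently 2 December 1943 Gregorian, JDN 2431061.
2431061 ≡ 3 (mod 7); counting from Monday = 0 gives Thursday.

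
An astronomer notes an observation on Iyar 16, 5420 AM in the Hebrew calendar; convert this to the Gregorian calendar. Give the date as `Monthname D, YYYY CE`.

April 27, 1660 CE

Julian Day Number of the source date = 2327480.
Converting JDN 2327480 to the Gregorian calendar gives 27 April 1660 CE.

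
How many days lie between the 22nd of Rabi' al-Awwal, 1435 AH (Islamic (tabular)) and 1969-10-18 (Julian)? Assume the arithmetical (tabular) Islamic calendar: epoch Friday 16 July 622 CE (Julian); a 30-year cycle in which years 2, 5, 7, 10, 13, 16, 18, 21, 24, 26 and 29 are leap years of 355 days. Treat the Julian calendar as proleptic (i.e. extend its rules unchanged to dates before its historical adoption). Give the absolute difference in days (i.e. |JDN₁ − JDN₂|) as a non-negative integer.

16156

First date → JDN 2456682; second date → JDN 2440526.
The interval is |2456682 − 2440526| = 16156 days.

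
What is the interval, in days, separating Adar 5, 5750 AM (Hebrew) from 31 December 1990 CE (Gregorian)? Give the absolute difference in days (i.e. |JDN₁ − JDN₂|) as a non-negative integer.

304

JDN of the first date = 2447953.
JDN of the second date = 2448257.
|2448257 − 2447953| = 304.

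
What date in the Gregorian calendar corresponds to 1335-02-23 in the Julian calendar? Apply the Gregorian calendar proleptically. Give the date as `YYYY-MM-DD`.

1335-03-03

At this point the Julian calendar is 8 days behind the Gregorian.
23 February 1335 Julian + 8 days → 3 March 1335 Gregorian.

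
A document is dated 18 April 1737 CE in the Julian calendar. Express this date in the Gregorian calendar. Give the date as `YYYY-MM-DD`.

At this point the Julian calendar is 11 days behind the Gregorian.
18 April 1737 Julian + 11 days → 29 April 1737 Gregorian.

1737-04-29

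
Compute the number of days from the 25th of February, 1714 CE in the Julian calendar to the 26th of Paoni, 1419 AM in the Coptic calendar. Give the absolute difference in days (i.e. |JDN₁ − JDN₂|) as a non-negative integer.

JDN of the first date = 2347152.
JDN of the second date = 2343249.
|2343249 − 2347152| = 3903.

3903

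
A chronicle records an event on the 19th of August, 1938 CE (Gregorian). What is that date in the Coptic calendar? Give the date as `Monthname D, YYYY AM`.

Mesori 13, 1654 AM

Julian Day Number of the source date = 2429130.
Converting JDN 2429130 to the Coptic calendar gives 13 Mesori 1654 AM.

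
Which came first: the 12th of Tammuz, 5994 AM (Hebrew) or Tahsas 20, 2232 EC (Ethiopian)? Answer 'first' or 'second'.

first

The two dates have Julian Day Numbers 2537202 and 2539203 respectively.
Since 2537202 < 2539203, the first date comes first.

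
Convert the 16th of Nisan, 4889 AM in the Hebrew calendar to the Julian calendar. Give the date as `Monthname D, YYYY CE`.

Julian Day Number of the source date = 2133522.
Converting JDN 2133522 to the Julian calendar gives 7 April 1129 CE.

April 7, 1129 CE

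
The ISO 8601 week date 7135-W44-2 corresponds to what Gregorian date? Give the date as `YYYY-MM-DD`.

ISO week 1 of 7135 is the week containing the first Thursday of 7135.
Week 44, day 2 (Tuesday) lands on 7135-10-29.

7135-10-29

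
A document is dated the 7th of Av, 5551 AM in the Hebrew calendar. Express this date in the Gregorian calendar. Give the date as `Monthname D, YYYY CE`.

August 7, 1791 CE

Julian Day Number of the source date = 2375428.
Converting JDN 2375428 to the Gregorian calendar gives 7 August 1791 CE.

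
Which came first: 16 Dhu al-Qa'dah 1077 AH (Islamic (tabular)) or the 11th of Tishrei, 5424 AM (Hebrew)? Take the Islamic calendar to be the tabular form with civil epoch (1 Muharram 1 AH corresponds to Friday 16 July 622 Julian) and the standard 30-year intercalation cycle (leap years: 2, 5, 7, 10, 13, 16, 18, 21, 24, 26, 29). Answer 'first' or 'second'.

The two dates have Julian Day Numbers 2330049 and 2328743 respectively.
Since 2328743 < 2330049, the second date comes first.

second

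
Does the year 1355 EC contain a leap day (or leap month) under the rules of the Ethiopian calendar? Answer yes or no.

yes

1355 mod 4 = 3; in the Ethiopian calendar a year is leap when year mod 4 = 3, so it is a leap year.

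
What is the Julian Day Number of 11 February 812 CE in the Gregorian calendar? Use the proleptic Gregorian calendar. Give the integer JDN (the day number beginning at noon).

2017678

JDN 2400001 is 17 November 1858 CE (Gregorian), MJD 0; the target day is −382323 days from there, so JDN = 2017678.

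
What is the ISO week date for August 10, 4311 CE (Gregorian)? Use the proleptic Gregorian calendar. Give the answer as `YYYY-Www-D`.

4311-W32-4

The weekday is Thursday (ISO weekday 4).
That Thursday belongs to ISO week 32 of ISO year 4311.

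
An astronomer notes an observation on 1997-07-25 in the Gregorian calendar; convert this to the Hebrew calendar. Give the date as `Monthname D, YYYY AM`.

Tammuz 20, 5757 AM

Julian Day Number of the source date = 2450655.
Converting JDN 2450655 to the Hebrew calendar gives 20 Tammuz 5757 AM.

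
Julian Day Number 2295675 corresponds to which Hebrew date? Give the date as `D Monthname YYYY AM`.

16 Nisan 5333 AM

The proleptic Gregorian equivalent of JDN 2295675 is 30 March 1573.
In the Hebrew calendar that day is 16 Nisan 5333 AM.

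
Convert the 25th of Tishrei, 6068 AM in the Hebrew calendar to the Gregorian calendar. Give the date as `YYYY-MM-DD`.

2307-10-22

Julian Day Number of the source date = 2563968.
Converting JDN 2563968 to the Gregorian calendar gives 22 October 2307 CE.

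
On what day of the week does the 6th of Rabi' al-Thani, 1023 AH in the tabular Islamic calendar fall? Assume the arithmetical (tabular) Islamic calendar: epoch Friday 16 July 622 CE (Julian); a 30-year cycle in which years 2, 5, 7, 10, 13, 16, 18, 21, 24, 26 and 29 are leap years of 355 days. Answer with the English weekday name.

Friday

This is JDN 2310697 (16 May 1614 Gregorian).
Since JDN mod 7 = 4 (0 = Monday), the day is Friday.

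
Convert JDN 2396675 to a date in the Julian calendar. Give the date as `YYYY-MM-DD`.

1849-09-27

The Gregorian equivalent of JDN 2396675 is 9 October 1849.
In the Julian calendar that day is 1849-09-27.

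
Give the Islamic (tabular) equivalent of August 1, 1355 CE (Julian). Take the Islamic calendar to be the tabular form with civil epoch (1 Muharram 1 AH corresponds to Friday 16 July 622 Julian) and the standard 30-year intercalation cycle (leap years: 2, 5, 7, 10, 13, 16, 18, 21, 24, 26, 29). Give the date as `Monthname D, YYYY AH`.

Rajab 21, 756 AH

The source date corresponds to 9 August 1355 in the proleptic Gregorian calendar (JDN 2216184).
That day falls on 21 Rajab 756 AH in the tabular Islamic calendar.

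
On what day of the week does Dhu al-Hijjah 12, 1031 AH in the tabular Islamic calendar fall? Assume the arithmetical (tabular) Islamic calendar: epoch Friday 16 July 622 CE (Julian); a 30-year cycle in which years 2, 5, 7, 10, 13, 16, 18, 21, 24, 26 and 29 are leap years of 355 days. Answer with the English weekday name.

Tuesday

In the Gregorian calendar this is 18 October 1622 (JDN 2313774).
Since JDN mod 7 = 1 (0 = Monday), the day is Tuesday.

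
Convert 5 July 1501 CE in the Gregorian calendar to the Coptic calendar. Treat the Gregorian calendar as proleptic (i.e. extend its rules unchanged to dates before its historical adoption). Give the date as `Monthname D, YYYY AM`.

Epip 1, 1217 AM

Both dates share Julian Day Number 2269474; in the Coptic calendar that is 1 Epip 1217 AM.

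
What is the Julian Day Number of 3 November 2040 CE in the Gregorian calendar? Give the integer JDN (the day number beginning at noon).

JDN 2400001 is 17 November 1858 CE (Gregorian), MJD 0; the target day is +66461 days from there, so JDN = 2466462.

2466462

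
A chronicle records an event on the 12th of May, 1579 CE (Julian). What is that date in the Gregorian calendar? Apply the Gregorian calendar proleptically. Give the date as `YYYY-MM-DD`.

1579-05-22

The Julian–Gregorian offset here is 10 days (Julian trailing).
12 May 1579 Julian + 10 days → 22 May 1579 Gregorian.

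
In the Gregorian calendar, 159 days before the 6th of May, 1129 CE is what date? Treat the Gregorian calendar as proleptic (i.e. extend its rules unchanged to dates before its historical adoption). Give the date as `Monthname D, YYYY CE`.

JDN of the 6th of May, 1129 CE = 2133544.
2133544 − 159 = 2133385.
JDN 2133385 in the Gregorian calendar is November 28, 1128 CE.

November 28, 1128 CE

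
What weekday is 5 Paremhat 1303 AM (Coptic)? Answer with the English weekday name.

Wednesday

In the Gregorian calendar this is 11 March 1587 (JDN 2300769).
JDN 2300769 mod 7 = 2, and JDN 0 was a Monday, so this is a Wednesday.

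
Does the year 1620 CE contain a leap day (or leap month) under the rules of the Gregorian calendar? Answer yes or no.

yes

1620 is divisible by 4 and not by 100, so it is a leap year.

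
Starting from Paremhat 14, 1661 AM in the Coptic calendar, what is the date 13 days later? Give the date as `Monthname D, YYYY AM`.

Paremhat 27, 1661 AM

Counting 13 days forward from JDN 2431538 reaches JDN 2431551, which is Paremhat 27, 1661 AM.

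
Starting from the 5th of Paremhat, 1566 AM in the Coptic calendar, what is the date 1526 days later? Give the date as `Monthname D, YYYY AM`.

The starting date is JDN 2396830; 2396830 + 1526 = 2398356.
JDN 2398356 corresponds to Pashons 10, 1570 AM.

Pashons 10, 1570 AM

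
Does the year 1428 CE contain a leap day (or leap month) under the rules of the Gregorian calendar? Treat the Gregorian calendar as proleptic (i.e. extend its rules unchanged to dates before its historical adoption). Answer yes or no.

1428 is divisible by 4 and not by 100, so it is a leap year.

yes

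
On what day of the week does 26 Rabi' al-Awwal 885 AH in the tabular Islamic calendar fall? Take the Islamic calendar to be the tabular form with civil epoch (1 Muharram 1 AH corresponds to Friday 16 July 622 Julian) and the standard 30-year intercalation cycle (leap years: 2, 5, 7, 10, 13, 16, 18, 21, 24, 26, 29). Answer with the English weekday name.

In the proleptic Gregorian calendar this is 14 June 1480 (JDN 2261784).
JDN 2261784 mod 7 = 0, and JDN 0 was a Monday, so this is a Monday.

Monday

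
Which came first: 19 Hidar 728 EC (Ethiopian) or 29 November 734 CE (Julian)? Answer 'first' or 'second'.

second

First date → JDN 1989836; second date → JDN 1989484.
JDN 1989484 < JDN 1989836, so the second date is earlier.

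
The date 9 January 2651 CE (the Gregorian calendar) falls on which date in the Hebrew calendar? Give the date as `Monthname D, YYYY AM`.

Both dates share Julian Day Number 2689326; in the Hebrew calendar that is 25 Tevet 6411 AM.

Tevet 25, 6411 AM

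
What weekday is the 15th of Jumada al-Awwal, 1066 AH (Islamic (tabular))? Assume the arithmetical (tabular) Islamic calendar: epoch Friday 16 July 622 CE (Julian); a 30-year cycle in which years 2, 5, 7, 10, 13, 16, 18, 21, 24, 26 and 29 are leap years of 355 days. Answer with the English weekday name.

Equivalently 11 March 1656 Gregorian, JDN 2325972.
JDN 2325972 mod 7 = 5, and JDN 0 was a Monday, so this is a Saturday.

Saturday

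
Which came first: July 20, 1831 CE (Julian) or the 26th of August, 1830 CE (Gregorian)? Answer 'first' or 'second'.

second

The two dates have Julian Day Numbers 2390031 and 2389691 respectively.
Since 2389691 < 2390031, the second date comes first.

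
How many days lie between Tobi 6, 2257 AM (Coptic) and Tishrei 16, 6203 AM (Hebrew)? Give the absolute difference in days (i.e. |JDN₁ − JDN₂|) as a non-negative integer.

35883

First date → JDN 2649159; second date → JDN 2613276.
The interval is |2649159 − 2613276| = 35883 days.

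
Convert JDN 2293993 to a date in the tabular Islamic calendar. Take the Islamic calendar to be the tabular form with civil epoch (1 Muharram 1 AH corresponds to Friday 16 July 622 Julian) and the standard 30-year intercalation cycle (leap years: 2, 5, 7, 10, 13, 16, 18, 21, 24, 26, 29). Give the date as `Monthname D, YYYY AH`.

Safar 17, 976 AH

The proleptic Gregorian equivalent of JDN 2293993 is 21 August 1568.
In the tabular Islamic calendar that day is Safar 17, 976 AH.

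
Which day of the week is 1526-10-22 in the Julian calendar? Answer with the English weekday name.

In the proleptic Gregorian calendar this is 1 November 1526 (JDN 2278724).
Since JDN mod 7 = 0 (0 = Monday), the day is Monday.

Monday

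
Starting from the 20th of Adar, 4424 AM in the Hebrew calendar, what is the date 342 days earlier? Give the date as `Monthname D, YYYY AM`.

Nisan 2, 4423 AM

Counting 342 days back from JDN 1963636 reaches JDN 1963294, which is Nisan 2, 4423 AM.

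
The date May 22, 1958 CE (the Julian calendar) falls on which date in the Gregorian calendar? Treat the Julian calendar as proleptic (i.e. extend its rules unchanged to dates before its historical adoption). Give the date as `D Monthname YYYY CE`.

At this point the Julian calendar is 13 days behind the Gregorian.
22 May 1958 Julian + 13 days → 4 June 1958 Gregorian.

4 June 1958 CE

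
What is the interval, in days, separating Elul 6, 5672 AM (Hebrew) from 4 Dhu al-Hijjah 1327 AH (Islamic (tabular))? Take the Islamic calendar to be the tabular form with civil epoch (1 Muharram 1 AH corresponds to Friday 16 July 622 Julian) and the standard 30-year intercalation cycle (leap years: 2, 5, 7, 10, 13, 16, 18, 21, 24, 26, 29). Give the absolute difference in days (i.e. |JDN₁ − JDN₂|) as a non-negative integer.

First date → JDN 2419634; second date → JDN 2418658.
The interval is |2419634 − 2418658| = 976 days.

976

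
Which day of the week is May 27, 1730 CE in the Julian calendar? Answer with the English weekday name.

Equivalently 7 June 1730 Gregorian, JDN 2353087.
2353087 ≡ 2 (mod 7); counting from Monday = 0 gives Wednesday.

Wednesday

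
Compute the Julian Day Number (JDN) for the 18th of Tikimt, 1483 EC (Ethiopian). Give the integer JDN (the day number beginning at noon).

In the proleptic Gregorian calendar the same day is 24 October 1490.
JDN 2400001 is 17 November 1858 CE (Gregorian), MJD 0; the target day is −134433 days from there, so JDN = 2265568.

2265568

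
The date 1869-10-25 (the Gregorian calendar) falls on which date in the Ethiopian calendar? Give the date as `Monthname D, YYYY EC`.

Julian Day Number of the source date = 2403996.
Converting JDN 2403996 to the Ethiopian calendar gives 16 Tikimt 1862 EC.

Tikimt 16, 1862 EC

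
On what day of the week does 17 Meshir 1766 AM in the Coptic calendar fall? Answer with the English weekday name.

Equivalently 24 February 2050 Gregorian, JDN 2469862.
2469862 ≡ 3 (mod 7); counting from Monday = 0 gives Thursday.

Thursday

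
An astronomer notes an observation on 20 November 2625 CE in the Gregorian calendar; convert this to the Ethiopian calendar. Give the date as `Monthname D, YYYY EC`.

Julian Day Number of the source date = 2680145.
Converting JDN 2680145 to the Ethiopian calendar gives 6 Hidar 2618 EC.

Hidar 6, 2618 EC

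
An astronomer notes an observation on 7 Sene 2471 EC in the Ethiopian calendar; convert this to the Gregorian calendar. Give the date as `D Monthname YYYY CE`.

Julian Day Number of the source date = 2626664.
Converting JDN 2626664 to the Gregorian calendar gives 17 June 2479 CE.

17 June 2479 CE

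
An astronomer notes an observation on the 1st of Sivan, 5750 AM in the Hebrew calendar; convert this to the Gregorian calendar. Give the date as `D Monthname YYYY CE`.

Both dates share Julian Day Number 2448037; in the Gregorian calendar that is 25 May 1990 CE.

25 May 1990 CE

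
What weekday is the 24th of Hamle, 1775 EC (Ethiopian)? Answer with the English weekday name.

Tuesday

In the Gregorian calendar this is 29 July 1783 (JDN 2372497).
JDN 2372497 mod 7 = 1, and JDN 0 was a Monday, so this is a Tuesday.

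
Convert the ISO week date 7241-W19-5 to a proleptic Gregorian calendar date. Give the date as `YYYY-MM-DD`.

ISO week 1 of 7241 is the week containing the first Thursday of 7241.
Week 19, day 5 (Friday) lands on 7241-05-10.

7241-05-10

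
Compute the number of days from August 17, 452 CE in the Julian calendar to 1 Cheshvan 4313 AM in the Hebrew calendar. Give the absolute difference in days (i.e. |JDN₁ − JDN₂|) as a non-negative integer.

36574

First date → JDN 1886380; second date → JDN 1922954.
The interval is |1886380 − 1922954| = 36574 days.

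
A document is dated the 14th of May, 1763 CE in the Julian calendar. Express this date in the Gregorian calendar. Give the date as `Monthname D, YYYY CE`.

May 25, 1763 CE

At this point the Julian calendar is 11 days behind the Gregorian.
14 May 1763 Julian + 11 days → 25 May 1763 Gregorian.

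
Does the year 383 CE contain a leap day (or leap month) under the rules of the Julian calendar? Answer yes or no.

no

383 mod 4 = 3, so it is a common year in the Julian calendar.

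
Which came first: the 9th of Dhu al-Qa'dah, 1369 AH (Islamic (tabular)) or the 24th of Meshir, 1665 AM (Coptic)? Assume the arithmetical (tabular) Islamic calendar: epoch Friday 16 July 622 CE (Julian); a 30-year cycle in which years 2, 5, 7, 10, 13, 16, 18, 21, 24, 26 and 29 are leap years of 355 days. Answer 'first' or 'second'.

First date → JDN 2433517; second date → JDN 2432979.
JDN 2432979 < JDN 2433517, so the second date is earlier.

second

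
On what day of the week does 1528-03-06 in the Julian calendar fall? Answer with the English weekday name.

Friday

Equivalently 16 March 1528 Gregorian, JDN 2279225.
2279225 ≡ 4 (mod 7); counting from Monday = 0 gives Friday.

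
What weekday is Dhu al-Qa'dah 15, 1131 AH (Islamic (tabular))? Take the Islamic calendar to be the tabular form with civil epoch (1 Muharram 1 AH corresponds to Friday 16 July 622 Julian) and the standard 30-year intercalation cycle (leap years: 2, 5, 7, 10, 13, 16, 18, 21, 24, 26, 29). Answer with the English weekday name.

Equivalently 29 September 1719 Gregorian, JDN 2349183.
Since JDN mod 7 = 4 (0 = Monday), the day is Friday.

Friday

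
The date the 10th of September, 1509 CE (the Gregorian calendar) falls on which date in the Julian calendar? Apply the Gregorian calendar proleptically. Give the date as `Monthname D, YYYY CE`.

At this point the Julian calendar is 10 days behind the Gregorian.
10 September 1509 Gregorian − 10 days → 31 August 1509 Julian.

August 31, 1509 CE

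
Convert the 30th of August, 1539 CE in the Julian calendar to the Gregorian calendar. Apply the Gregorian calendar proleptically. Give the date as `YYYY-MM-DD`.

1539-09-09

At this point the Julian calendar is 10 days behind the Gregorian.
30 August 1539 Julian + 10 days → 9 September 1539 Gregorian.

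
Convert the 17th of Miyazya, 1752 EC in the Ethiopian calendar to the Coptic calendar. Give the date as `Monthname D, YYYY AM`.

Julian Day Number of the source date = 2364000.
Converting JDN 2364000 to the Coptic calendar gives 17 Parmouti 1476 AM.

Parmouti 17, 1476 AM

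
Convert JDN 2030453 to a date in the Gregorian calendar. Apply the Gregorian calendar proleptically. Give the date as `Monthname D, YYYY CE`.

Counting from JDN 2299161 = 15 Oct 1582 gives an offset of -268708 days.

February 2, 847 CE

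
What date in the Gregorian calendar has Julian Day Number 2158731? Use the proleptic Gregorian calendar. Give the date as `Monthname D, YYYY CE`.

April 21, 1198 CE

JDN 2451545 is 1 Jan 2000; 2158731 is −292814 days from there.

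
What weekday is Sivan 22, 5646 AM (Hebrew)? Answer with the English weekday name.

This is JDN 2410083 (25 June 1886 Gregorian).
JDN 2410083 mod 7 = 4, and JDN 0 was a Monday, so this is a Friday.

Friday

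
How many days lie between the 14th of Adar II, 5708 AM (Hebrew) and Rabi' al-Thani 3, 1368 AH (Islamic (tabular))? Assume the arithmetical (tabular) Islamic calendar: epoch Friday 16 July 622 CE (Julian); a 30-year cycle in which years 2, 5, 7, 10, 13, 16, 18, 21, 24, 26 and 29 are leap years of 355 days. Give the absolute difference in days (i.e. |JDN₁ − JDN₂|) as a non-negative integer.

314

JDN of the first date = 2432636.
JDN of the second date = 2432950.
|2432950 − 2432636| = 314.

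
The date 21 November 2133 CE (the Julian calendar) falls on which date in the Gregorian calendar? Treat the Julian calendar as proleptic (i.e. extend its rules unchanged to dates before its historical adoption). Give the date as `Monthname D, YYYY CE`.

December 5, 2133 CE

The Julian–Gregorian offset here is 14 days (Julian trailing).
21 November 2133 Julian + 14 days → 5 December 2133 Gregorian.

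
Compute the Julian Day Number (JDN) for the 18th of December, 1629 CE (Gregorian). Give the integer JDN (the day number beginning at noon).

2316392

JDN 2400001 is 17 November 1858 CE (Gregorian), MJD 0; the target day is −83609 days from there, so JDN = 2316392.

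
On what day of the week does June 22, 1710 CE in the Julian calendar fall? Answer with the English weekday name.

Thursday

In the Gregorian calendar this is 3 July 1710 (JDN 2345808).
2345808 ≡ 3 (mod 7); counting from Monday = 0 gives Thursday.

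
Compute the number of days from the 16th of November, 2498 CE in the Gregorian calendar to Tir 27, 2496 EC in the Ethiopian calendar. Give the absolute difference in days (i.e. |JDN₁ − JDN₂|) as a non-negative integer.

First date → JDN 2633756; second date → JDN 2635666.
The interval is |2633756 − 2635666| = 1910 days.

1910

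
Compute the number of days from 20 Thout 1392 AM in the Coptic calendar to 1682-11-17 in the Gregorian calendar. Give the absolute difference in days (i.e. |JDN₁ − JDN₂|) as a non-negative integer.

2607

First date → JDN 2333112; second date → JDN 2335719.
The interval is |2333112 − 2335719| = 2607 days.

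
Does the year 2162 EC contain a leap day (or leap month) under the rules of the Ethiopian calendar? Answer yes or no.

2162 mod 4 = 2; in the Ethiopian calendar a year is leap when year mod 4 = 3, so it is a common year.

no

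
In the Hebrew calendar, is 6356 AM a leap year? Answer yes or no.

no

Hebrew year 6356 is year 10 of its 19-year Metonic cycle; leap years are at positions 3, 6, 8, 11, 14, 17, 19, so it is a common year (12 months).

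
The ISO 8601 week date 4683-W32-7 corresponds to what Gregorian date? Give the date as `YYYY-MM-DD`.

ISO week 1 of 4683 is the week containing the first Thursday of 4683.
Week 32, day 7 (Sunday) lands on 4683-08-12.

4683-08-12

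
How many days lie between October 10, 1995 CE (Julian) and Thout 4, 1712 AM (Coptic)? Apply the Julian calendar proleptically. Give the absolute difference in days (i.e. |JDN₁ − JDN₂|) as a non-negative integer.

JDN of the first date = 2450014.
JDN of the second date = 2449976.
|2449976 − 2450014| = 38.

38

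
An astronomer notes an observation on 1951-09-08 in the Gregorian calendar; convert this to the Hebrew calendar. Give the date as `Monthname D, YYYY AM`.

Elul 7, 5711 AM

Julian Day Number of the source date = 2433898.
Converting JDN 2433898 to the Hebrew calendar gives 7 Elul 5711 AM.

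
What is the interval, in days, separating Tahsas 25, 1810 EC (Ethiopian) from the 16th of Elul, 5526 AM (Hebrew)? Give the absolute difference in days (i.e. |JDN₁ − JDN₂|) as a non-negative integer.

First date → JDN 2385072; second date → JDN 2366311.
The interval is |2385072 − 2366311| = 18761 days.

18761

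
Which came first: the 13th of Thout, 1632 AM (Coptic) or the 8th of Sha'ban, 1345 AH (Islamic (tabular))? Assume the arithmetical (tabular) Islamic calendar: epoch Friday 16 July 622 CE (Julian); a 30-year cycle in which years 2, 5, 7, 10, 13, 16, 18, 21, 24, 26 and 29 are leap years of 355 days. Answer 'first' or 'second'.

first

Converting both to JDN: 2420765 vs 2424923; the smaller is the first.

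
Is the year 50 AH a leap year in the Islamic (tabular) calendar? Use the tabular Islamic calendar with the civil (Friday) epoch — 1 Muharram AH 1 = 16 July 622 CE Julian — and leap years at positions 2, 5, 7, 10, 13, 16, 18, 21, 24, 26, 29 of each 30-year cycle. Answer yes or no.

Year 50 AH is year 20 of its 30-year cycle; leap positions are 2, 5, 7, 10, 13, 16, 18, 21, 24, 26, 29, so it is a common year (354 days).

no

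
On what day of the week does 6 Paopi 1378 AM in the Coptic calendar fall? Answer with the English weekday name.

Thursday

This is JDN 2328014 (13 October 1661 Gregorian).
2328014 ≡ 3 (mod 7); counting from Monday = 0 gives Thursday.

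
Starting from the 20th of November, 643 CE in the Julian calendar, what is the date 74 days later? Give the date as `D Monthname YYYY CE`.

2 February 644 CE

Counting 74 days forward from JDN 1956237 reaches JDN 1956311, which is 2 February 644 CE.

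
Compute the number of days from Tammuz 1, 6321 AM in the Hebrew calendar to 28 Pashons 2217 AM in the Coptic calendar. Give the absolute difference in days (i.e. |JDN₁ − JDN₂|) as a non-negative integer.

JDN of the first date = 2656613.
JDN of the second date = 2634691.
|2634691 − 2656613| = 21922.

21922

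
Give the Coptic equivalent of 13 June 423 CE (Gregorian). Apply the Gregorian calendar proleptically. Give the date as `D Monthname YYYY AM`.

18 Paoni 139 AM

Julian Day Number of the source date = 1875721.
Converting JDN 1875721 to the Coptic calendar gives 18 Paoni 139 AM.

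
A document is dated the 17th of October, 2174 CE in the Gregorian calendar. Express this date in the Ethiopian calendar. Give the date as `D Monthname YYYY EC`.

Both dates share Julian Day Number 2515387; in the Ethiopian calendar that is 6 Tikimt 2167 EC.

6 Tikimt 2167 EC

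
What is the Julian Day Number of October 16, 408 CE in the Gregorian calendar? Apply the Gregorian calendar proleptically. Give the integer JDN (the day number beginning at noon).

JDN 2400001 is 17 November 1858 CE (Gregorian), MJD 0; the target day is −529633 days from there, so JDN = 1870368.

1870368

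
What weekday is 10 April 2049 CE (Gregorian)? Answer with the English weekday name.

JDN 2469542 mod 7 = 5, and JDN 0 was a Monday, so this is a Saturday.

Saturday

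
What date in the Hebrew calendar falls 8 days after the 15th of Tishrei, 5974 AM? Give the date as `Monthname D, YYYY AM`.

Tishrei 23, 5974 AM

The starting date is JDN 2529614; 2529614 + 8 = 2529622.
JDN 2529622 corresponds to Tishrei 23, 5974 AM.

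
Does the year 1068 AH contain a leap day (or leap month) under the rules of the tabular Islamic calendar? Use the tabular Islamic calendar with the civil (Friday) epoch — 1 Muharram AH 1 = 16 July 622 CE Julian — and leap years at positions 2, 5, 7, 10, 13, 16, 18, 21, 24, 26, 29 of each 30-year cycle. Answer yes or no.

yes

Year 1068 AH is year 18 of its 30-year cycle; leap positions are 2, 5, 7, 10, 13, 16, 18, 21, 24, 26, 29, so it is a leap year (355 days).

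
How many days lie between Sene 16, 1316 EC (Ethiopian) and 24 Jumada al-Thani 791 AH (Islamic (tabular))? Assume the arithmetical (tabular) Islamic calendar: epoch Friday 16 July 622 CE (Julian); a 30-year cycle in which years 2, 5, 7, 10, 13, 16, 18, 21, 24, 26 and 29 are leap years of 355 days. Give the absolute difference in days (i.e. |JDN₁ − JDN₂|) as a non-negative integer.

23751

First date → JDN 2204810; second date → JDN 2228561.
The interval is |2204810 − 2228561| = 23751 days.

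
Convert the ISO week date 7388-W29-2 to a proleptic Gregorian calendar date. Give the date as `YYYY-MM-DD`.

ISO week 1 of 7388 is the week containing the first Thursday of 7388.
Week 29, day 2 (Tuesday) lands on 7388-07-15.

7388-07-15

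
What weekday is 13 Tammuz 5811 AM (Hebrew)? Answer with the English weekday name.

Friday

This is JDN 2470346 (23 June 2051 Gregorian).
2470346 ≡ 4 (mod 7); counting from Monday = 0 gives Friday.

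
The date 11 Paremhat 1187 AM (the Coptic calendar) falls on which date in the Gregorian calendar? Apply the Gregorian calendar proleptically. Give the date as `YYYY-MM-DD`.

Julian Day Number of the source date = 2258406.
Converting JDN 2258406 to the Gregorian calendar gives 16 March 1471 CE.

1471-03-16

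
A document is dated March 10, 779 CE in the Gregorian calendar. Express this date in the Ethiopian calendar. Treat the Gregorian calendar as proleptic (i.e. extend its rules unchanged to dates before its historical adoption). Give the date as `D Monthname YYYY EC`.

Both dates share Julian Day Number 2005652; in the Ethiopian calendar that is 10 Megabit 771 EC.

10 Megabit 771 EC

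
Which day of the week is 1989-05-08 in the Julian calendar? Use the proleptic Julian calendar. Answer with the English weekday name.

Sunday

This is JDN 2447668 (21 May 1989 Gregorian).
Since JDN mod 7 = 6 (0 = Monday), the day is Sunday.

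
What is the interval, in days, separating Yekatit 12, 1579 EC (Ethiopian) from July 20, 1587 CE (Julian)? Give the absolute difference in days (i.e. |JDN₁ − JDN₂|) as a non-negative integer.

164

JDN of the first date = 2300746.
JDN of the second date = 2300910.
|2300910 − 2300746| = 164.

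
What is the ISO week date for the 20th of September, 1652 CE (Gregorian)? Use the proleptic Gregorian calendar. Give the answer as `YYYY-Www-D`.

The weekday is Friday (ISO weekday 5).
That Friday belongs to ISO week 38 of ISO year 1652.

1652-W38-5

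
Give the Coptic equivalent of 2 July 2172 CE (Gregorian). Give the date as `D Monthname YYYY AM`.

Julian Day Number of the source date = 2514550.
Converting JDN 2514550 to the Coptic calendar gives 24 Paoni 1888 AM.

24 Paoni 1888 AM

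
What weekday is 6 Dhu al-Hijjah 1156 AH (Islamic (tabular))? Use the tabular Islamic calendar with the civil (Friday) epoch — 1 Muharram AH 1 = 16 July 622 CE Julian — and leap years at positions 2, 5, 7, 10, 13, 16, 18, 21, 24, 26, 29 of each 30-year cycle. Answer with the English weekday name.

Tuesday

In the Gregorian calendar this is 21 January 1744 (JDN 2358063).
JDN 2358063 mod 7 = 1, and JDN 0 was a Monday, so this is a Tuesday.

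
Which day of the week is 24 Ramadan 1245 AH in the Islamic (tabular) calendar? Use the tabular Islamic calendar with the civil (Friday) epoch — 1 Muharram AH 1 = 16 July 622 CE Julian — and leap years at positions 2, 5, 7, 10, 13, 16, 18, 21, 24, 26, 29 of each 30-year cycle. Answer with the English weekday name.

Friday

In the Gregorian calendar this is 19 March 1830 (JDN 2389531).
Since JDN mod 7 = 4 (0 = Monday), the day is Friday.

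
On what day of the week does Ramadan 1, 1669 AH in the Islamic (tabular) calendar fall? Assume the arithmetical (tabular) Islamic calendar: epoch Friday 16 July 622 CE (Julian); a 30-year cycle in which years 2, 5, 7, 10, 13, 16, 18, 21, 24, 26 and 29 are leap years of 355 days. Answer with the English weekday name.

In the Gregorian calendar this is 11 July 2241 (JDN 2539760).
2539760 ≡ 6 (mod 7); counting from Monday = 0 gives Sunday.

Sunday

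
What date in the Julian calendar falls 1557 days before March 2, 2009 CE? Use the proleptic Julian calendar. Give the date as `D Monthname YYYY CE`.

JDN of March 2, 2009 CE = 2454906.
2454906 − 1557 = 2453349.
JDN 2453349 in the Julian calendar is 26 November 2004 CE.

26 November 2004 CE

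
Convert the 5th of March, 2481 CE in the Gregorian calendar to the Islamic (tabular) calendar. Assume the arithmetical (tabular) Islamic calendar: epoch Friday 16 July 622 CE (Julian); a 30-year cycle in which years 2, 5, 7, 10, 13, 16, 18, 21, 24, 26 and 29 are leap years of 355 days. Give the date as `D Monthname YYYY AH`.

4 Ramadan 1916 AH

Julian Day Number of the source date = 2627291.
Converting JDN 2627291 to the tabular Islamic calendar gives 4 Ramadan 1916 AH.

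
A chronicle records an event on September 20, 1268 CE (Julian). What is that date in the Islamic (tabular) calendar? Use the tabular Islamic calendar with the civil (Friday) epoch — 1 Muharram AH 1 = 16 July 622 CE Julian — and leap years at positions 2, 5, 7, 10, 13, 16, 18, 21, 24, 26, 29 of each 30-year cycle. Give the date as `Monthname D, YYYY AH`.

Muharram 11, 667 AH

Both dates share Julian Day Number 2184458; in the tabular Islamic calendar that is 11 Muharram 667 AH.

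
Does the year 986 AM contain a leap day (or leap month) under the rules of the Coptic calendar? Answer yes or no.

986 mod 4 = 2; in the Coptic calendar a year is leap when year mod 4 = 3, so it is a common year.

no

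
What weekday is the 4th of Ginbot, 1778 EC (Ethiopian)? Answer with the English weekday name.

Wednesday

In the Gregorian calendar this is 10 May 1786 (JDN 2373513).
2373513 ≡ 2 (mod 7); counting from Monday = 0 gives Wednesday.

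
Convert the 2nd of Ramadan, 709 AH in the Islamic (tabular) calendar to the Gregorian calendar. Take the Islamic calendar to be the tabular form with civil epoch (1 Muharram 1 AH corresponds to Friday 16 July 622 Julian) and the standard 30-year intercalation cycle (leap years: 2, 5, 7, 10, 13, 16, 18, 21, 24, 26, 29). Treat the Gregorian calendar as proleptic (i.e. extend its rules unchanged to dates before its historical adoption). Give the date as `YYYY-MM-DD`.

Julian Day Number of the source date = 2199569.
Converting JDN 2199569 to the Gregorian calendar gives 11 February 1310 CE.

1310-02-11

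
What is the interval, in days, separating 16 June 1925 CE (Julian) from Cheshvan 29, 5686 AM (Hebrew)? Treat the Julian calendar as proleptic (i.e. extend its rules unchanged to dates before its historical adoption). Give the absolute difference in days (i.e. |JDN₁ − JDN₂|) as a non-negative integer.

First date → JDN 2424331; second date → JDN 2424471.
The interval is |2424331 − 2424471| = 140 days.

140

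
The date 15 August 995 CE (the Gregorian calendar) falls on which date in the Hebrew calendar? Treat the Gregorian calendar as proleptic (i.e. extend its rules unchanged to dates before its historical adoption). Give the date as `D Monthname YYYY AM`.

Both dates share Julian Day Number 2084703; in the Hebrew calendar that is 11 Elul 4755 AM.

11 Elul 4755 AM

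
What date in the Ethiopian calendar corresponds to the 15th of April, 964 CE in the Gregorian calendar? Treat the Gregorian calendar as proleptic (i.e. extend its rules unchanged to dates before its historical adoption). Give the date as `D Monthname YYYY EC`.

Both dates share Julian Day Number 2073259; in the Ethiopian calendar that is 15 Miyazya 956 EC.

15 Miyazya 956 EC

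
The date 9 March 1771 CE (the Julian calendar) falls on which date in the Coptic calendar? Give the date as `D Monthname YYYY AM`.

13 Paremhat 1487 AM

The source date corresponds to 20 March 1771 in the Gregorian calendar (JDN 2367983).
That day falls on 13 Paremhat 1487 AM in the Coptic calendar.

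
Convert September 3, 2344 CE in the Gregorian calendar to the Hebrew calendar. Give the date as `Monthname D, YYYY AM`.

Elul 24, 6104 AM

Both dates share Julian Day Number 2577434; in the Hebrew calendar that is 24 Elul 6104 AM.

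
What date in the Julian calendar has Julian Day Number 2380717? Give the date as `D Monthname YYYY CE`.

18 January 1806 CE

The Gregorian equivalent of JDN 2380717 is 30 January 1806.
In the Julian calendar that day is 18 January 1806 CE.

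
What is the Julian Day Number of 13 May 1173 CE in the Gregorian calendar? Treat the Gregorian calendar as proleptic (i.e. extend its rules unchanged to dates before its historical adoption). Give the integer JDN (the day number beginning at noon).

2149622

JDN 2299161 is 15 October 1582 CE (Gregorian); the target day is −149539 days from there, so JDN = 2149622.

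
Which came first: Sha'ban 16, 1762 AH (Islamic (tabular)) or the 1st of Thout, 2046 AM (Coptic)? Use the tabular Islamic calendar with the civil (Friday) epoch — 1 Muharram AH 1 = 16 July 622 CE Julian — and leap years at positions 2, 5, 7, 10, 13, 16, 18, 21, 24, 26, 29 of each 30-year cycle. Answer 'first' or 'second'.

second

Converting both to JDN: 2572702 vs 2571966; the smaller is the second.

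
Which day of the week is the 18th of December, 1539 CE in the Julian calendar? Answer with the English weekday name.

This is JDN 2283529 (28 December 1539 Gregorian).
2283529 ≡ 3 (mod 7); counting from Monday = 0 gives Thursday.

Thursday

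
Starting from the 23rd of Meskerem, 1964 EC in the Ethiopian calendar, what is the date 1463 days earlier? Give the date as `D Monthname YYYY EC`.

21 Meskerem 1960 EC

Counting 1463 days back from JDN 2441229 reaches JDN 2439766, which is 21 Meskerem 1960 EC.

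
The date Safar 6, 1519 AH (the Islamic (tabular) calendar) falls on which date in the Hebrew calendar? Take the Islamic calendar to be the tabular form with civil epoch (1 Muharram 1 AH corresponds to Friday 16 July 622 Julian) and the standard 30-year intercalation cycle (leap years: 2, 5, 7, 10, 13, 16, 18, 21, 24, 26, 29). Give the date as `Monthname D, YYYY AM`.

Sivan 8, 5855 AM

The source date corresponds to 10 June 2095 in the Gregorian calendar (JDN 2486404).
That day falls on 8 Sivan 5855 AM in the Hebrew calendar.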